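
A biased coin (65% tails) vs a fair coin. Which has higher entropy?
Fair coin

The fair coin is uniform (p=0.5), maximizing binary entropy at 1 bit. The biased coin has H(0.65) ≈ 0.934 bits — its outcome is more predictable, so its entropy is lower.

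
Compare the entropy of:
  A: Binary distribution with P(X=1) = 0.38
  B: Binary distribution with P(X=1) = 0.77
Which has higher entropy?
A

For binary distributions, entropy is maximized at p=0.5 and decreases as p moves toward 0 or 1.

H(A) = H(0.38) = 0.9580 bits
H(B) = H(0.77) = 0.7780 bits

Distribution A (p=0.38) is closer to uniform (p=0.5), so it has higher entropy.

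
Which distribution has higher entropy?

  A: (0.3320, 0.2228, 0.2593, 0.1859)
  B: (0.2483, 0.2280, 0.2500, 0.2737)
B

Both distributions are close to uniform, making this a harder comparison.

H(A) = 1.9670 bits
H(B) = 1.9970 bits

The distribution closer to uniform has higher entropy.
Answer: B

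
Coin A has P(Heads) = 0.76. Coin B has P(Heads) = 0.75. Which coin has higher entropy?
B

For binary distributions, entropy is maximized at p=0.5 and decreases as p moves toward 0 or 1.

H(A) = H(0.76) = 0.7950 bits
H(B) = H(0.75) = 0.8113 bits

Distribution B (p=0.75) is closer to uniform (p=0.5), so it has higher entropy.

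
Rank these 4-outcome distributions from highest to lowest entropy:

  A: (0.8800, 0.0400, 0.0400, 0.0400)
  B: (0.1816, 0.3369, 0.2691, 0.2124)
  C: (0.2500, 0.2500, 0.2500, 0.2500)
C > B > A

Key insight: Entropy is maximized by uniform distributions and minimized by concentrated distributions.

- Uniform distributions have maximum entropy log₂(4) = 2.0000 bits
- The more "peaked" or concentrated a distribution, the lower its entropy

Entropies:
  H(A) = 0.7196 bits
  H(B) = 1.9601 bits
  H(C) = 2.0000 bits

Ranking: C > B > A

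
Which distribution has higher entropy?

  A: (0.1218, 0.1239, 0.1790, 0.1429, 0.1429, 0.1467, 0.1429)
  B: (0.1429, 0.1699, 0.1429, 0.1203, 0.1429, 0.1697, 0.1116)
A

Both distributions are close to uniform, making this a harder comparison.

H(A) = 2.7969 bits
H(B) = 2.7924 bits

The distribution closer to uniform has higher entropy.
Answer: A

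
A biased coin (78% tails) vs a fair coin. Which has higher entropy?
Fair coin

The fair coin is uniform (p=0.5), maximizing binary entropy at 1 bit. The biased coin has H(0.78) ≈ 0.760 bits — its outcome is more predictable, so its entropy is lower.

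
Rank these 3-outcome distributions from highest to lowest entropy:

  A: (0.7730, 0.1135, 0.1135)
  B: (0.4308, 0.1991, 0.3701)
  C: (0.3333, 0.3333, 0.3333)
C > B > A

Key insight: Entropy is maximized by uniform distributions and minimized by concentrated distributions.

- Uniform distributions have maximum entropy log₂(3) = 1.5850 bits
- The more "peaked" or concentrated a distribution, the lower its entropy

Entropies:
  H(A) = 0.9997 bits
  H(B) = 1.5177 bits
  H(C) = 1.5850 bits

Ranking: C > B > A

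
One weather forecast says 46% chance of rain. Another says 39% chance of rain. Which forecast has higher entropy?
46% forecast

Treat each forecast as a Bernoulli distribution. Binary entropy is maximized at p=0.5 and falls off symmetrically toward 0 or 1. The 46% forecast is closer to 50%, so it is more uncertain. H(46%) ≈ 0.995 bits, H(39%) ≈ 0.965 bits.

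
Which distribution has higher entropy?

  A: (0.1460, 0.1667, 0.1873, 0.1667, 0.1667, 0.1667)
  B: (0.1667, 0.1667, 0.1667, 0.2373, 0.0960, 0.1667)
A

Both distributions are close to uniform, making this a harder comparison.

H(A) = 2.5813 bits
H(B) = 2.5403 bits

The distribution closer to uniform has higher entropy.
Answer: A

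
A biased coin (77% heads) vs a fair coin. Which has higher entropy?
Fair coin

The fair coin is uniform (p=0.5), maximizing binary entropy at 1 bit. The biased coin has H(0.77) ≈ 0.778 bits — its outcome is more predictable, so its entropy is lower.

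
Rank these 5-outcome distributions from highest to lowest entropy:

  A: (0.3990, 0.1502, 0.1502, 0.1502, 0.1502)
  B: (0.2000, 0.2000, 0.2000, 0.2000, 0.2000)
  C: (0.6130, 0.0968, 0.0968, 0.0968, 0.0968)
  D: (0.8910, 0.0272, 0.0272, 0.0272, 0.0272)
B > A > C > D

Key insight: Entropy is maximized by uniform distributions and minimized by concentrated distributions.

Entropies:
  H(A) = 2.1724 bits
  H(B) = 2.3219 bits
  H(C) = 1.7368 bits
  H(D) = 0.7149 bits

Ranking: B > A > C > D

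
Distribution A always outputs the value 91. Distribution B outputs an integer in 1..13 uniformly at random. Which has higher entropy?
B

A is deterministic, so H(A) = 0. B is uniform over 13 outcomes, so H(B) = log₂(13) = 3.700 bits. Any distribution with genuine randomness has higher entropy than a deterministic one.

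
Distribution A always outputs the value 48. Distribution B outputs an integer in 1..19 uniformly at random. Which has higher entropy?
B

A is deterministic, so H(A) = 0. B is uniform over 19 outcomes, so H(B) = log₂(19) = 4.248 bits. Any distribution with genuine randomness has higher entropy than a deterministic one.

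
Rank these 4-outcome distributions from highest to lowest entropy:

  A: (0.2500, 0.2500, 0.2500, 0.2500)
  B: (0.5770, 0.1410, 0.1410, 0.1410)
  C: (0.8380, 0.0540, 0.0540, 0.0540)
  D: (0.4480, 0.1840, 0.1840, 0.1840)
A > D > B > C

Key insight: Entropy is maximized by uniform distributions and minimized by concentrated distributions.

Entropies:
  H(A) = 2.0000 bits
  H(B) = 1.6533 bits
  H(C) = 0.8958 bits
  H(D) = 1.8671 bits

Ranking: A > D > B > C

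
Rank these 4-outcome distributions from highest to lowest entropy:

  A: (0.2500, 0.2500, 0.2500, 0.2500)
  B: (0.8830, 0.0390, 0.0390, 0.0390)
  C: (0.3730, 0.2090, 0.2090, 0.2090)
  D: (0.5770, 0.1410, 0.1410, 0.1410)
A > C > D > B

Key insight: Entropy is maximized by uniform distributions and minimized by concentrated distributions.

Entropies:
  H(A) = 2.0000 bits
  H(B) = 0.7061 bits
  H(C) = 1.9467 bits
  H(D) = 1.6533 bits

Ranking: A > C > D > B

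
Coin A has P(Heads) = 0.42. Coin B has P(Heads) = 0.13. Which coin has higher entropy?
A

For binary distributions, entropy is maximized at p=0.5 and decreases as p moves toward 0 or 1.

H(A) = H(0.42) = 0.9815 bits
H(B) = H(0.13) = 0.5574 bits

Distribution A (p=0.42) is closer to uniform (p=0.5), so it has higher entropy.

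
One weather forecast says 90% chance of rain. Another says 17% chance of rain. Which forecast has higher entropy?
17% forecast

Treat each forecast as a Bernoulli distribution. Binary entropy is maximized at p=0.5 and falls off symmetrically toward 0 or 1. The 17% forecast is closer to 50%, so it is more uncertain. H(90%) ≈ 0.469 bits, H(17%) ≈ 0.658 bits.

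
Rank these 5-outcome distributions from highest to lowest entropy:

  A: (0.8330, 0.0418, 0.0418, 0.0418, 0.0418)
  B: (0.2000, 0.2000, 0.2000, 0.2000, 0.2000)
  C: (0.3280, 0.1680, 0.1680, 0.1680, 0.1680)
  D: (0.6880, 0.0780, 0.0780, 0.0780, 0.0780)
B > C > D > A

Key insight: Entropy is maximized by uniform distributions and minimized by concentrated distributions.

Entropies:
  H(A) = 0.9848 bits
  H(B) = 2.3219 bits
  H(C) = 2.2569 bits
  H(D) = 1.5195 bits

Ranking: B > C > D > A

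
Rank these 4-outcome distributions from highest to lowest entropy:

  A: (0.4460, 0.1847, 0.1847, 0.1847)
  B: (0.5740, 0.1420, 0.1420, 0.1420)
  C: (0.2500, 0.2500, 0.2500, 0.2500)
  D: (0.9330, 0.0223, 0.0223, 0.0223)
C > A > B > D

Key insight: Entropy is maximized by uniform distributions and minimized by concentrated distributions.

Entropies:
  H(A) = 1.8696 bits
  H(B) = 1.6593 bits
  H(C) = 2.0000 bits
  H(D) = 0.4608 bits

Ranking: C > A > B > D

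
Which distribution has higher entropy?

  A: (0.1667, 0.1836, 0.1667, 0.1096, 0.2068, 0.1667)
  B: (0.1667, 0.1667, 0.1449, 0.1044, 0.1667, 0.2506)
A

Both distributions are close to uniform, making this a harder comparison.

H(A) = 2.5612 bits
H(B) = 2.5371 bits

The distribution closer to uniform has higher entropy.
Answer: A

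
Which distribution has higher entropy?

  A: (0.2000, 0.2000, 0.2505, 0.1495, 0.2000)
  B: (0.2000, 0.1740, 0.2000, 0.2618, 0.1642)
A

Both distributions are close to uniform, making this a harder comparison.

H(A) = 2.3034 bits
H(B) = 2.3019 bits

The distribution closer to uniform has higher entropy.
Answer: A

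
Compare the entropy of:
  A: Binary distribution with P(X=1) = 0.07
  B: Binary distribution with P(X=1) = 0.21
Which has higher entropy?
B

For binary distributions, entropy is maximized at p=0.5 and decreases as p moves toward 0 or 1.

H(A) = H(0.07) = 0.3659 bits
H(B) = H(0.21) = 0.7415 bits

Distribution B (p=0.21) is closer to uniform (p=0.5), so it has higher entropy.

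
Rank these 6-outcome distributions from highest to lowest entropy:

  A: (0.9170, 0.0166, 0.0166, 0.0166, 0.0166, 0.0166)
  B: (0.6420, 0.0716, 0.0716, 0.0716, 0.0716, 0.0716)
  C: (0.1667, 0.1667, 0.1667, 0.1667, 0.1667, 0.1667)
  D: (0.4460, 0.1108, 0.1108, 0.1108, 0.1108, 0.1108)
C > D > B > A

Key insight: Entropy is maximized by uniform distributions and minimized by concentrated distributions.

Entropies:
  H(A) = 0.6054 bits
  H(B) = 1.7723 bits
  H(C) = 2.5850 bits
  H(D) = 2.2779 bits

Ranking: C > D > B > A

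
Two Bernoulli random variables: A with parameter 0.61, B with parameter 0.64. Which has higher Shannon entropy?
A

For binary distributions, entropy is maximized at p=0.5 and decreases as p moves toward 0 or 1.

H(A) = H(0.61) = 0.9648 bits
H(B) = H(0.64) = 0.9427 bits

Distribution A (p=0.61) is closer to uniform (p=0.5), so it has higher entropy.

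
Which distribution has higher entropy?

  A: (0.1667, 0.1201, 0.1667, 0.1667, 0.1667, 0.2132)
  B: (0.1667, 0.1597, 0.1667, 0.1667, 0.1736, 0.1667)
B

Both distributions are close to uniform, making this a harder comparison.

H(A) = 2.5659 bits
H(B) = 2.5845 bits

The distribution closer to uniform has higher entropy.
Answer: B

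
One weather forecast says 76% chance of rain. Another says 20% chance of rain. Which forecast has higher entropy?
76% forecast

Treat each forecast as a Bernoulli distribution. Binary entropy is maximized at p=0.5 and falls off symmetrically toward 0 or 1. The 76% forecast is closer to 50%, so it is more uncertain. H(76%) ≈ 0.795 bits, H(20%) ≈ 0.722 bits.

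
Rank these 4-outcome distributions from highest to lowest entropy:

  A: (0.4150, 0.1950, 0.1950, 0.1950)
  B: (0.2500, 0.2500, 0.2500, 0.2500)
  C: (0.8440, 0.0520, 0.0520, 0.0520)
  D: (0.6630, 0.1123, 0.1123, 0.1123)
B > A > D > C

Key insight: Entropy is maximized by uniform distributions and minimized by concentrated distributions.

Entropies:
  H(A) = 1.9063 bits
  H(B) = 2.0000 bits
  H(C) = 0.8719 bits
  H(D) = 1.4561 bits

Ranking: B > A > D > C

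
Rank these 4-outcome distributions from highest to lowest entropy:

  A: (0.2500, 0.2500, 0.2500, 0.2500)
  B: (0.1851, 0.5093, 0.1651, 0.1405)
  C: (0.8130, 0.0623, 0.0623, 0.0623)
A > B > C

Key insight: Entropy is maximized by uniform distributions and minimized by concentrated distributions.

- Uniform distributions have maximum entropy log₂(4) = 2.0000 bits
- The more "peaked" or concentrated a distribution, the lower its entropy

Entropies:
  H(A) = 2.0000 bits
  H(B) = 1.7730 bits
  H(C) = 0.9915 bits

Ranking: A > B > C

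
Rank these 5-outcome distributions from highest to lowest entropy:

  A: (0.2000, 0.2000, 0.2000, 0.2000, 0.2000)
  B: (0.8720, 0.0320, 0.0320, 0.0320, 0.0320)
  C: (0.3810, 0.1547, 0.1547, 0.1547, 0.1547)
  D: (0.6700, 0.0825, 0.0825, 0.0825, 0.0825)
A > C > D > B

Key insight: Entropy is maximized by uniform distributions and minimized by concentrated distributions.

Entropies:
  H(A) = 2.3219 bits
  H(B) = 0.8079 bits
  H(C) = 2.1967 bits
  H(D) = 1.5749 bits

Ranking: A > C > D > B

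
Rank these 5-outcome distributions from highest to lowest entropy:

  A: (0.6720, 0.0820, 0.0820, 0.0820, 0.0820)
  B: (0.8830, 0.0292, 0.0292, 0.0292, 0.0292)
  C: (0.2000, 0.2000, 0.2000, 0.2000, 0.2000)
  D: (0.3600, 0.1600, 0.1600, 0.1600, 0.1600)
C > D > A > B

Key insight: Entropy is maximized by uniform distributions and minimized by concentrated distributions.

Entropies:
  H(A) = 1.5689 bits
  H(B) = 0.7547 bits
  H(C) = 2.3219 bits
  H(D) = 2.2227 bits

Ranking: C > D > A > B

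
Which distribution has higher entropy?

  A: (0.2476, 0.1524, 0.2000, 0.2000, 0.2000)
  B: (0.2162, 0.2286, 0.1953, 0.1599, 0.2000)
B

Both distributions are close to uniform, making this a harder comparison.

H(A) = 2.3054 bits
H(B) = 2.3119 bits

The distribution closer to uniform has higher entropy.
Answer: B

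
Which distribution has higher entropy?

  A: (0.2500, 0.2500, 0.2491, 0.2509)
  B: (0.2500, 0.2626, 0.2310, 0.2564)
A

Both distributions are close to uniform, making this a harder comparison.

H(A) = 2.0000 bits
H(B) = 1.9984 bits

The distribution closer to uniform has higher entropy.
Answer: A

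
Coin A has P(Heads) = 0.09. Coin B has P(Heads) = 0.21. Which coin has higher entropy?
B

For binary distributions, entropy is maximized at p=0.5 and decreases as p moves toward 0 or 1.

H(A) = H(0.09) = 0.4365 bits
H(B) = H(0.21) = 0.7415 bits

Distribution B (p=0.21) is closer to uniform (p=0.5), so it has higher entropy.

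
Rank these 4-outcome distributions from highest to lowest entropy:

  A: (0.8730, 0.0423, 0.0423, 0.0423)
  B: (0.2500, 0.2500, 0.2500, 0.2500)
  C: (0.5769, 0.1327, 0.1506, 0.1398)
B > C > A

Key insight: Entropy is maximized by uniform distributions and minimized by concentrated distributions.

- Uniform distributions have maximum entropy log₂(4) = 2.0000 bits
- The more "peaked" or concentrated a distribution, the lower its entropy

Entropies:
  H(A) = 0.7504 bits
  H(B) = 2.0000 bits
  H(C) = 1.6525 bits

Ranking: B > C > A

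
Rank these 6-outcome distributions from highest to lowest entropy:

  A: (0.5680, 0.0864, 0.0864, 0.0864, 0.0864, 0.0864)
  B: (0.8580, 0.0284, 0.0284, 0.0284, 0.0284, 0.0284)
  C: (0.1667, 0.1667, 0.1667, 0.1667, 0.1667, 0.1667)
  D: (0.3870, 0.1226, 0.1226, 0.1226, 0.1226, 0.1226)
C > D > A > B

Key insight: Entropy is maximized by uniform distributions and minimized by concentrated distributions.

Entropies:
  H(A) = 1.9897 bits
  H(B) = 0.9192 bits
  H(C) = 2.5850 bits
  H(D) = 2.3862 bits

Ranking: C > D > A > B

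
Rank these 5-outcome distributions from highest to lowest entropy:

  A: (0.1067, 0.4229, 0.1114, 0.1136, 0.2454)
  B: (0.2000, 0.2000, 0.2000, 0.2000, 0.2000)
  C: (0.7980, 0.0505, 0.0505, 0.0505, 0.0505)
B > A > C

Key insight: Entropy is maximized by uniform distributions and minimized by concentrated distributions.

- Uniform distributions have maximum entropy log₂(5) = 2.3219 bits
- The more "peaked" or concentrated a distribution, the lower its entropy

Entropies:
  H(A) = 2.0760 bits
  H(B) = 2.3219 bits
  H(C) = 1.1299 bits

Ranking: B > A > C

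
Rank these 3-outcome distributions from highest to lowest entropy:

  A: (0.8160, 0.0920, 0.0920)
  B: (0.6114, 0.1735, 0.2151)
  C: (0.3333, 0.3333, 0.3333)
C > B > A

Key insight: Entropy is maximized by uniform distributions and minimized by concentrated distributions.

- Uniform distributions have maximum entropy log₂(3) = 1.5850 bits
- The more "peaked" or concentrated a distribution, the lower its entropy

Entropies:
  H(A) = 0.8727 bits
  H(B) = 1.3493 bits
  H(C) = 1.5850 bits

Ranking: C > B > A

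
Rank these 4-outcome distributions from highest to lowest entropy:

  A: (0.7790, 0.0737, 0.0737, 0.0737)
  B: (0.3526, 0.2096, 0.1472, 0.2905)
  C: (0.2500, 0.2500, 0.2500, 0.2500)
C > B > A

Key insight: Entropy is maximized by uniform distributions and minimized by concentrated distributions.

- Uniform distributions have maximum entropy log₂(4) = 2.0000 bits
- The more "peaked" or concentrated a distribution, the lower its entropy

Entropies:
  H(A) = 1.1123 bits
  H(B) = 1.9278 bits
  H(C) = 2.0000 bits

Ranking: C > B > A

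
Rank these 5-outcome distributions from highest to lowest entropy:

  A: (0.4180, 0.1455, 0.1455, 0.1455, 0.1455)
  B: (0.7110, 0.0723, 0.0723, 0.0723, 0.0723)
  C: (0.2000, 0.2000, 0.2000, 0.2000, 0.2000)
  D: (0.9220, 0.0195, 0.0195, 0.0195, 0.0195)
C > A > B > D

Key insight: Entropy is maximized by uniform distributions and minimized by concentrated distributions.

Entropies:
  H(A) = 2.1445 bits
  H(B) = 1.4454 bits
  H(C) = 2.3219 bits
  H(D) = 0.5511 bits

Ranking: C > A > B > D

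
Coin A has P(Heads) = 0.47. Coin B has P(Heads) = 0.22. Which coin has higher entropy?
A

For binary distributions, entropy is maximized at p=0.5 and decreases as p moves toward 0 or 1.

H(A) = H(0.47) = 0.9974 bits
H(B) = H(0.22) = 0.7602 bits

Distribution A (p=0.47) is closer to uniform (p=0.5), so it has higher entropy.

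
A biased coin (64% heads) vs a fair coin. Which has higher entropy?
Fair coin

The fair coin is uniform (p=0.5), maximizing binary entropy at 1 bit. The biased coin has H(0.64) ≈ 0.943 bits — its outcome is more predictable, so its entropy is lower.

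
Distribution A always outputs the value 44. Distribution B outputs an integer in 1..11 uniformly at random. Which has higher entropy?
B

A is deterministic, so H(A) = 0. B is uniform over 11 outcomes, so H(B) = log₂(11) = 3.459 bits. Any distribution with genuine randomness has higher entropy than a deterministic one.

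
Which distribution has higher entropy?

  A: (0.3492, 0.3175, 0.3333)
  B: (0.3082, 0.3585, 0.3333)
A

Both distributions are close to uniform, making this a harder comparison.

H(A) = 1.5839 bits
H(B) = 1.5822 bits

The distribution closer to uniform has higher entropy.
Answer: A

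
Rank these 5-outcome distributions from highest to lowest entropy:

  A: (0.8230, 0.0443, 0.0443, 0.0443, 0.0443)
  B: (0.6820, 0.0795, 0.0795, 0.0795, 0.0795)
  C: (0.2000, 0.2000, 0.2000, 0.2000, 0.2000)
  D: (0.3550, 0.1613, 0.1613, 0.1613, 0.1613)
C > D > B > A

Key insight: Entropy is maximized by uniform distributions and minimized by concentrated distributions.

Entropies:
  H(A) = 1.0275 bits
  H(B) = 1.5382 bits
  H(C) = 2.3219 bits
  H(D) = 2.2285 bits

Ranking: C > D > B > A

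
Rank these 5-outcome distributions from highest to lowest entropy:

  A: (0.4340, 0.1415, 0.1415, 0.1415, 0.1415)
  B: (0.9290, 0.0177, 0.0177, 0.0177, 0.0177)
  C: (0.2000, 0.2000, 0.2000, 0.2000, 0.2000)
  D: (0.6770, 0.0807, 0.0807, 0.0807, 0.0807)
C > A > D > B

Key insight: Entropy is maximized by uniform distributions and minimized by concentrated distributions.

Entropies:
  H(A) = 2.1194 bits
  H(B) = 0.5116 bits
  H(C) = 2.3219 bits
  H(D) = 1.5536 bits

Ranking: C > A > D > B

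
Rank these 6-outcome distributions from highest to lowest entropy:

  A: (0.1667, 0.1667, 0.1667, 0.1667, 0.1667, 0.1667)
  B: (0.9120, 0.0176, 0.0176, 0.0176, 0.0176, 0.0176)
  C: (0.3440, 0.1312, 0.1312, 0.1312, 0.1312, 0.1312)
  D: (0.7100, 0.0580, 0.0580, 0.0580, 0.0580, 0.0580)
A > C > D > B

Key insight: Entropy is maximized by uniform distributions and minimized by concentrated distributions.

Entropies:
  H(A) = 2.5850 bits
  H(B) = 0.6341 bits
  H(C) = 2.4518 bits
  H(D) = 1.5421 bits

Ranking: A > C > D > B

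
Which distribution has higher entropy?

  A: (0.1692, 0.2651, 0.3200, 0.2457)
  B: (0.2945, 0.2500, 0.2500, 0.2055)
B

Both distributions are close to uniform, making this a harder comparison.

H(A) = 1.9650 bits
H(B) = 1.9885 bits

The distribution closer to uniform has higher entropy.
Answer: B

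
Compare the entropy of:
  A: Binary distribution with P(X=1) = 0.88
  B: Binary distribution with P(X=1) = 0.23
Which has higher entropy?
B

For binary distributions, entropy is maximized at p=0.5 and decreases as p moves toward 0 or 1.

H(A) = H(0.88) = 0.5294 bits
H(B) = H(0.23) = 0.7780 bits

Distribution B (p=0.23) is closer to uniform (p=0.5), so it has higher entropy.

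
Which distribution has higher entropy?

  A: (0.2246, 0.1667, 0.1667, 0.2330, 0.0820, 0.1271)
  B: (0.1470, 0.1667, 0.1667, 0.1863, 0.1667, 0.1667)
B

Both distributions are close to uniform, making this a harder comparison.

H(A) = 2.5093 bits
H(B) = 2.5816 bits

The distribution closer to uniform has higher entropy.
Answer: B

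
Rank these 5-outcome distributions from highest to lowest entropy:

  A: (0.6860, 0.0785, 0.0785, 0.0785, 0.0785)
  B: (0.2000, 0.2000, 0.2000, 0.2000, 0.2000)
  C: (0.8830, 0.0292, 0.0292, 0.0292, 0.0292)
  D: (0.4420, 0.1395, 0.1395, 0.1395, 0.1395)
B > D > A > C

Key insight: Entropy is maximized by uniform distributions and minimized by concentrated distributions.

Entropies:
  H(A) = 1.5257 bits
  H(B) = 2.3219 bits
  H(C) = 0.7547 bits
  H(D) = 2.1063 bits

Ranking: B > D > A > C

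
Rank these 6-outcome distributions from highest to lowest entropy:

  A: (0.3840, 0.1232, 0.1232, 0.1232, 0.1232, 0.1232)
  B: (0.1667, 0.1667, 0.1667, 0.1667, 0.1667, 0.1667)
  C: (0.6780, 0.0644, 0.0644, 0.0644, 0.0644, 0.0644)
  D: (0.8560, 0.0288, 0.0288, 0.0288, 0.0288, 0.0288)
B > A > C > D

Key insight: Entropy is maximized by uniform distributions and minimized by concentrated distributions.

Entropies:
  H(A) = 2.3911 bits
  H(B) = 2.5850 bits
  H(C) = 1.6542 bits
  H(D) = 0.9290 bits

Ranking: B > A > C > D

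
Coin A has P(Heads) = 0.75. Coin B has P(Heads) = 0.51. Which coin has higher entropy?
B

For binary distributions, entropy is maximized at p=0.5 and decreases as p moves toward 0 or 1.

H(A) = H(0.75) = 0.8113 bits
H(B) = H(0.51) = 0.9997 bits

Distribution B (p=0.51) is closer to uniform (p=0.5), so it has higher entropy.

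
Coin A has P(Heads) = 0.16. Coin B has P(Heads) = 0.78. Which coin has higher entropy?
B

For binary distributions, entropy is maximized at p=0.5 and decreases as p moves toward 0 or 1.

H(A) = H(0.16) = 0.6343 bits
H(B) = H(0.78) = 0.7602 bits

Distribution B (p=0.78) is closer to uniform (p=0.5), so it has higher entropy.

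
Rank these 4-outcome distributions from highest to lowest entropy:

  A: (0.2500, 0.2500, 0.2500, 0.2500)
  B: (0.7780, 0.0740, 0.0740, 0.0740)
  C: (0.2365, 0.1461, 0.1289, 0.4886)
A > C > B

Key insight: Entropy is maximized by uniform distributions and minimized by concentrated distributions.

- Uniform distributions have maximum entropy log₂(4) = 2.0000 bits
- The more "peaked" or concentrated a distribution, the lower its entropy

Entropies:
  H(A) = 2.0000 bits
  H(B) = 1.1157 bits
  H(C) = 1.7831 bits

Ranking: A > C > B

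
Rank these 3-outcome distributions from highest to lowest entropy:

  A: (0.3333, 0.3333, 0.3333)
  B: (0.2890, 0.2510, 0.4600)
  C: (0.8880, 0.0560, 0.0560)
A > B > C

Key insight: Entropy is maximized by uniform distributions and minimized by concentrated distributions.

- Uniform distributions have maximum entropy log₂(3) = 1.5850 bits
- The more "peaked" or concentrated a distribution, the lower its entropy

Entropies:
  H(A) = 1.5850 bits
  H(B) = 1.5334 bits
  H(C) = 0.6179 bits

Ranking: A > B > C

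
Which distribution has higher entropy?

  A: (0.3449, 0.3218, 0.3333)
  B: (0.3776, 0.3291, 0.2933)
A

Both distributions are close to uniform, making this a harder comparison.

H(A) = 1.5844 bits
H(B) = 1.5772 bits

The distribution closer to uniform has higher entropy.
Answer: A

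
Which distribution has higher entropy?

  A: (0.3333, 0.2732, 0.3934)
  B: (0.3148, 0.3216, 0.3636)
B

Both distributions are close to uniform, making this a harder comparison.

H(A) = 1.5692 bits
H(B) = 1.5820 bits

The distribution closer to uniform has higher entropy.
Answer: B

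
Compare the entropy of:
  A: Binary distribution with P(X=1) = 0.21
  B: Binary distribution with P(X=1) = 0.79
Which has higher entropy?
Equal

For binary distributions, entropy is maximized at p=0.5 and decreases as p moves toward 0 or 1.

H(A) = H(0.21) = 0.7415 bits
H(B) = H(0.79) = 0.7415 bits

Both distributions are equally far from uniform (|0.21-0.5| = |0.79-0.5|), so they have the same entropy.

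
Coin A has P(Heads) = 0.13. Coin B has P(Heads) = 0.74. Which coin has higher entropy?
B

For binary distributions, entropy is maximized at p=0.5 and decreases as p moves toward 0 or 1.

H(A) = H(0.13) = 0.5574 bits
H(B) = H(0.74) = 0.8267 bits

Distribution B (p=0.74) is closer to uniform (p=0.5), so it has higher entropy.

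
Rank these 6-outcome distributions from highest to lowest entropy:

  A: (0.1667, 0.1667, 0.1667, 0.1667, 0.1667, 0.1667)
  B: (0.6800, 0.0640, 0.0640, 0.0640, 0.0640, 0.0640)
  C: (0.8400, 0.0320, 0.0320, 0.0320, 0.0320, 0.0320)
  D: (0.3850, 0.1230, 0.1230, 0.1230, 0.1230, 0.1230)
A > D > B > C

Key insight: Entropy is maximized by uniform distributions and minimized by concentrated distributions.

Entropies:
  H(A) = 2.5850 bits
  H(B) = 1.6474 bits
  H(C) = 1.0058 bits
  H(D) = 2.3895 bits

Ranking: A > D > B > C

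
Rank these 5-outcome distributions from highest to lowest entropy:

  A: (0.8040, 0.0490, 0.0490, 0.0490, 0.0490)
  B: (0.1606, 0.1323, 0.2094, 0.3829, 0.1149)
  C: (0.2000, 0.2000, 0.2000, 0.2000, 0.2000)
C > B > A

Key insight: Entropy is maximized by uniform distributions and minimized by concentrated distributions.

- Uniform distributions have maximum entropy log₂(5) = 2.3219 bits
- The more "peaked" or concentrated a distribution, the lower its entropy

Entropies:
  H(A) = 1.1059 bits
  H(B) = 2.1710 bits
  H(C) = 2.3219 bits

Ranking: C > B > A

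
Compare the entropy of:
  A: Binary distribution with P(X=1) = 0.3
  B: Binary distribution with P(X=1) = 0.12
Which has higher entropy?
A

For binary distributions, entropy is maximized at p=0.5 and decreases as p moves toward 0 or 1.

H(A) = H(0.3) = 0.8813 bits
H(B) = H(0.12) = 0.5294 bits

Distribution A (p=0.3) is closer to uniform (p=0.5), so it has higher entropy.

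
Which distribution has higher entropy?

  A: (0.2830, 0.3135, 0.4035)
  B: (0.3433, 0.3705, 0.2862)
B

Both distributions are close to uniform, making this a harder comparison.

H(A) = 1.5684 bits
H(B) = 1.5768 bits

The distribution closer to uniform has higher entropy.
Answer: B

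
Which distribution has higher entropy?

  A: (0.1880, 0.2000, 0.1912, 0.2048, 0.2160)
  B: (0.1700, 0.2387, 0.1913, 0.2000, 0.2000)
A

Both distributions are close to uniform, making this a harder comparison.

H(A) = 2.3201 bits
H(B) = 2.3131 bits

The distribution closer to uniform has higher entropy.
Answer: A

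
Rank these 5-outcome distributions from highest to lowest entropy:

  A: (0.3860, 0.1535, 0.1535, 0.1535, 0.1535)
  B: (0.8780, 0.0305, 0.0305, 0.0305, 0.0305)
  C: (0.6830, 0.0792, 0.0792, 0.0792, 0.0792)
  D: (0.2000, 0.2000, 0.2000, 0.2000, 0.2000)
D > A > C > B

Key insight: Entropy is maximized by uniform distributions and minimized by concentrated distributions.

Entropies:
  H(A) = 2.1902 bits
  H(B) = 0.7791 bits
  H(C) = 1.5351 bits
  H(D) = 2.3219 bits

Ranking: D > A > C > B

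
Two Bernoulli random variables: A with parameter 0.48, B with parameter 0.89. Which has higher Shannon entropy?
A

For binary distributions, entropy is maximized at p=0.5 and decreases as p moves toward 0 or 1.

H(A) = H(0.48) = 0.9988 bits
H(B) = H(0.89) = 0.4999 bits

Distribution A (p=0.48) is closer to uniform (p=0.5), so it has higher entropy.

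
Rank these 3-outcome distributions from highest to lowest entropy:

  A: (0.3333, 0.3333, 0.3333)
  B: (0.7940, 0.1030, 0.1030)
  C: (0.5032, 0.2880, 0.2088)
A > C > B

Key insight: Entropy is maximized by uniform distributions and minimized by concentrated distributions.

- Uniform distributions have maximum entropy log₂(3) = 1.5850 bits
- The more "peaked" or concentrated a distribution, the lower its entropy

Entropies:
  H(A) = 1.5850 bits
  H(B) = 0.9398 bits
  H(C) = 1.4876 bits

Ranking: A > C > B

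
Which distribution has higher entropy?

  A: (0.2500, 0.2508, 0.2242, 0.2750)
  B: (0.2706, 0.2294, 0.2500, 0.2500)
B

Both distributions are close to uniform, making this a harder comparison.

H(A) = 1.9963 bits
H(B) = 1.9976 bits

The distribution closer to uniform has higher entropy.
Answer: B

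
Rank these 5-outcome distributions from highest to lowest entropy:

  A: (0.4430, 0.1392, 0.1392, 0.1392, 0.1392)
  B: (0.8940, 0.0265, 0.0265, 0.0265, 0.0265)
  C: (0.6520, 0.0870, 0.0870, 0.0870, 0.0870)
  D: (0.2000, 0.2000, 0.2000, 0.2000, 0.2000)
D > A > C > B

Key insight: Entropy is maximized by uniform distributions and minimized by concentrated distributions.

Entropies:
  H(A) = 2.1046 bits
  H(B) = 0.6997 bits
  H(C) = 1.6283 bits
  H(D) = 2.3219 bits

Ranking: D > A > C > B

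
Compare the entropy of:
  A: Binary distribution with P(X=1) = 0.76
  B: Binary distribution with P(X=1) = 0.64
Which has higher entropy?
B

For binary distributions, entropy is maximized at p=0.5 and decreases as p moves toward 0 or 1.

H(A) = H(0.76) = 0.7950 bits
H(B) = H(0.64) = 0.9427 bits

Distribution B (p=0.64) is closer to uniform (p=0.5), so it has higher entropy.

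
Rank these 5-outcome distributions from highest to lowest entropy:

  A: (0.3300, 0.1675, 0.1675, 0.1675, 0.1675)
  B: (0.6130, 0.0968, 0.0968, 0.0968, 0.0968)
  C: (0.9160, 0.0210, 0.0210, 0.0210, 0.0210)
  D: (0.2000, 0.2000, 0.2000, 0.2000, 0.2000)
D > A > B > C

Key insight: Entropy is maximized by uniform distributions and minimized by concentrated distributions.

Entropies:
  H(A) = 2.2549 bits
  H(B) = 1.7368 bits
  H(C) = 0.5841 bits
  H(D) = 2.3219 bits

Ranking: D > A > B > C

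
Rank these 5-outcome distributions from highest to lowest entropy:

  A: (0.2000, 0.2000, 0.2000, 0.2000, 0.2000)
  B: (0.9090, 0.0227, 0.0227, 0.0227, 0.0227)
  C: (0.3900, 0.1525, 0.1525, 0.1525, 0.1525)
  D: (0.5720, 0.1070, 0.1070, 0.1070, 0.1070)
A > C > D > B

Key insight: Entropy is maximized by uniform distributions and minimized by concentrated distributions.

Entropies:
  H(A) = 2.3219 bits
  H(B) = 0.6218 bits
  H(C) = 2.1848 bits
  H(D) = 1.8410 bits

Ranking: A > C > D > B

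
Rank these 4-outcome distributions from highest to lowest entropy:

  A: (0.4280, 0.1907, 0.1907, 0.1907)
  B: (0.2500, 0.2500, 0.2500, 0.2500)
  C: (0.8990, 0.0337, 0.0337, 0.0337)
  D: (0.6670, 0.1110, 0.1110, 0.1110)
B > A > D > C

Key insight: Entropy is maximized by uniform distributions and minimized by concentrated distributions.

Entropies:
  H(A) = 1.8916 bits
  H(B) = 2.0000 bits
  H(C) = 0.6322 bits
  H(D) = 1.4458 bits

Ranking: B > A > D > C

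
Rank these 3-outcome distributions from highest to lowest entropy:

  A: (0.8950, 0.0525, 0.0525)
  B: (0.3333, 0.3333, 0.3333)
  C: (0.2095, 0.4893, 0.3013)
B > C > A

Key insight: Entropy is maximized by uniform distributions and minimized by concentrated distributions.

- Uniform distributions have maximum entropy log₂(3) = 1.5850 bits
- The more "peaked" or concentrated a distribution, the lower its entropy

Entropies:
  H(A) = 0.5896 bits
  H(B) = 1.5850 bits
  H(C) = 1.4984 bits

Ranking: B > C > A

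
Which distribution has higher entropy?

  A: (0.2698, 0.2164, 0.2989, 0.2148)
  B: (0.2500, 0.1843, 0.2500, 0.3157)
A

Both distributions are close to uniform, making this a harder comparison.

H(A) = 1.9852 bits
H(B) = 1.9748 bits

The distribution closer to uniform has higher entropy.
Answer: A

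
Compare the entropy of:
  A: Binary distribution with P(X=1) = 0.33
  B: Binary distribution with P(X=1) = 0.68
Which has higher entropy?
A

For binary distributions, entropy is maximized at p=0.5 and decreases as p moves toward 0 or 1.

H(A) = H(0.33) = 0.9149 bits
H(B) = H(0.68) = 0.9044 bits

Distribution A (p=0.33) is closer to uniform (p=0.5), so it has higher entropy.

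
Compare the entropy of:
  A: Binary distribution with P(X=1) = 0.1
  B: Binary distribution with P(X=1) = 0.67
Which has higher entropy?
B

For binary distributions, entropy is maximized at p=0.5 and decreases as p moves toward 0 or 1.

H(A) = H(0.1) = 0.4690 bits
H(B) = H(0.67) = 0.9149 bits

Distribution B (p=0.67) is closer to uniform (p=0.5), so it has higher entropy.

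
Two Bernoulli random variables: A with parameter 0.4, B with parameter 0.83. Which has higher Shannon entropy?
A

For binary distributions, entropy is maximized at p=0.5 and decreases as p moves toward 0 or 1.

H(A) = H(0.4) = 0.9710 bits
H(B) = H(0.83) = 0.6577 bits

Distribution A (p=0.4) is closer to uniform (p=0.5), so it has higher entropy.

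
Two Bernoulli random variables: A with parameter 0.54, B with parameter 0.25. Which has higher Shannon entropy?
A

For binary distributions, entropy is maximized at p=0.5 and decreases as p moves toward 0 or 1.

H(A) = H(0.54) = 0.9954 bits
H(B) = H(0.25) = 0.8113 bits

Distribution A (p=0.54) is closer to uniform (p=0.5), so it has higher entropy.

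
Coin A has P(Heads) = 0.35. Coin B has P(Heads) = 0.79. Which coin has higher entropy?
A

For binary distributions, entropy is maximized at p=0.5 and decreases as p moves toward 0 or 1.

H(A) = H(0.35) = 0.9341 bits
H(B) = H(0.79) = 0.7415 bits

Distribution A (p=0.35) is closer to uniform (p=0.5), so it has higher entropy.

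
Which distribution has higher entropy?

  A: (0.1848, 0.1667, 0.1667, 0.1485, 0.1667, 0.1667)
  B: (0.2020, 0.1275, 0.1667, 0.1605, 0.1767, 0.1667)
A

Both distributions are close to uniform, making this a harder comparison.

H(A) = 2.5821 bits
H(B) = 2.5721 bits

The distribution closer to uniform has higher entropy.
Answer: A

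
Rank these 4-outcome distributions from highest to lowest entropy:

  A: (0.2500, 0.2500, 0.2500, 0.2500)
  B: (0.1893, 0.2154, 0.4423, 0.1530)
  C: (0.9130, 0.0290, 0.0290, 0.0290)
A > B > C

Key insight: Entropy is maximized by uniform distributions and minimized by concentrated distributions.

- Uniform distributions have maximum entropy log₂(4) = 2.0000 bits
- The more "peaked" or concentrated a distribution, the lower its entropy

Entropies:
  H(A) = 2.0000 bits
  H(B) = 1.8666 bits
  H(C) = 0.5643 bits

Ranking: A > B > C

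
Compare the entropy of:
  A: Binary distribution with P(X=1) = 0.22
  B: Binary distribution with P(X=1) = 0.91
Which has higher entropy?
A

For binary distributions, entropy is maximized at p=0.5 and decreases as p moves toward 0 or 1.

H(A) = H(0.22) = 0.7602 bits
H(B) = H(0.91) = 0.4365 bits

Distribution A (p=0.22) is closer to uniform (p=0.5), so it has higher entropy.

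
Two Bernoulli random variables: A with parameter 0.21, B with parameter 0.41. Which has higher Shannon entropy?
B

For binary distributions, entropy is maximized at p=0.5 and decreases as p moves toward 0 or 1.

H(A) = H(0.21) = 0.7415 bits
H(B) = H(0.41) = 0.9765 bits

Distribution B (p=0.41) is closer to uniform (p=0.5), so it has higher entropy.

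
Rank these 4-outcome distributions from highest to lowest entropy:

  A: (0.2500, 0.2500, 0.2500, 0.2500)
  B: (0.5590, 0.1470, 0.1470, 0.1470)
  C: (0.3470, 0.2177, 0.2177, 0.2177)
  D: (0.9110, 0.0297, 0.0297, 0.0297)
A > C > B > D

Key insight: Entropy is maximized by uniform distributions and minimized by concentrated distributions.

Entropies:
  H(A) = 2.0000 bits
  H(B) = 1.6889 bits
  H(C) = 1.9663 bits
  H(D) = 0.5742 bits

Ranking: A > C > B > D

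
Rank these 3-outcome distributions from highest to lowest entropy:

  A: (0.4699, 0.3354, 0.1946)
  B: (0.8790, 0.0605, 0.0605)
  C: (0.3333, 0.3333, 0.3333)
C > A > B

Key insight: Entropy is maximized by uniform distributions and minimized by concentrated distributions.

- Uniform distributions have maximum entropy log₂(3) = 1.5850 bits
- The more "peaked" or concentrated a distribution, the lower its entropy

Entropies:
  H(A) = 1.5002 bits
  H(B) = 0.6532 bits
  H(C) = 1.5850 bits

Ranking: C > A > B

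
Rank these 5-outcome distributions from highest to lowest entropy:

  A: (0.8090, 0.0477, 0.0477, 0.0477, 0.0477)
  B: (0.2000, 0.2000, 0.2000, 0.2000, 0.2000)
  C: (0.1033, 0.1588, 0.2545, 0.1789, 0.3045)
B > C > A

Key insight: Entropy is maximized by uniform distributions and minimized by concentrated distributions.

- Uniform distributions have maximum entropy log₂(5) = 2.3219 bits
- The more "peaked" or concentrated a distribution, the lower its entropy

Entropies:
  H(A) = 1.0856 bits
  H(B) = 2.3219 bits
  H(C) = 2.2288 bits

Ranking: B > C > A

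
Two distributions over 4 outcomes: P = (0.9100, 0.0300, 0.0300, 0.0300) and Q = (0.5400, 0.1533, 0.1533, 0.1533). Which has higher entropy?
Q

P is highly concentrated on one outcome (91%), making it nearly deterministic. Q spreads its mass more evenly (max 54%). The more spread-out distribution has higher entropy: H(P) ≈ 0.579 bits, H(Q) ≈ 1.724 bits.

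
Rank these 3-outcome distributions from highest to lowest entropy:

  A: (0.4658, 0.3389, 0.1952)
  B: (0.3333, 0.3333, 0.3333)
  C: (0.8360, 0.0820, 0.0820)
B > A > C

Key insight: Entropy is maximized by uniform distributions and minimized by concentrated distributions.

- Uniform distributions have maximum entropy log₂(3) = 1.5850 bits
- The more "peaked" or concentrated a distribution, the lower its entropy

Entropies:
  H(A) = 1.5026 bits
  H(B) = 1.5850 bits
  H(C) = 0.8078 bits

Ranking: B > A > C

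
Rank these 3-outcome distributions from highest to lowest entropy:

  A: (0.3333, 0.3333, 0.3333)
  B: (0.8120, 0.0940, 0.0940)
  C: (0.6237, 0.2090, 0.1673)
A > C > B

Key insight: Entropy is maximized by uniform distributions and minimized by concentrated distributions.

- Uniform distributions have maximum entropy log₂(3) = 1.5850 bits
- The more "peaked" or concentrated a distribution, the lower its entropy

Entropies:
  H(A) = 1.5850 bits
  H(B) = 0.8853 bits
  H(C) = 1.3283 bits

Ranking: A > C > B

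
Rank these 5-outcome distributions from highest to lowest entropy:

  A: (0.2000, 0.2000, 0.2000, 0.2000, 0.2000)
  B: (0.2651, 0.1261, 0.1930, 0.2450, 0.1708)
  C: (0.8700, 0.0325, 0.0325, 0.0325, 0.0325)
A > B > C

Key insight: Entropy is maximized by uniform distributions and minimized by concentrated distributions.

- Uniform distributions have maximum entropy log₂(5) = 2.3219 bits
- The more "peaked" or concentrated a distribution, the lower its entropy

Entropies:
  H(A) = 2.3219 bits
  H(B) = 2.2751 bits
  H(C) = 0.8174 bits

Ranking: A > B > C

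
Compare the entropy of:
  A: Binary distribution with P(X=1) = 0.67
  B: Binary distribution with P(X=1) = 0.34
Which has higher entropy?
B

For binary distributions, entropy is maximized at p=0.5 and decreases as p moves toward 0 or 1.

H(A) = H(0.67) = 0.9149 bits
H(B) = H(0.34) = 0.9248 bits

Distribution B (p=0.34) is closer to uniform (p=0.5), so it has higher entropy.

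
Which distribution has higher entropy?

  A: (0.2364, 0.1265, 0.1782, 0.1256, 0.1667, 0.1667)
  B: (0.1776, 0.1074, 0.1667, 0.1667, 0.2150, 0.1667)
B

Both distributions are close to uniform, making this a harder comparison.

H(A) = 2.5502 bits
H(B) = 2.5577 bits

The distribution closer to uniform has higher entropy.
Answer: B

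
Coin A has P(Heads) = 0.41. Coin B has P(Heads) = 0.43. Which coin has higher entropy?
B

For binary distributions, entropy is maximized at p=0.5 and decreases as p moves toward 0 or 1.

H(A) = H(0.41) = 0.9765 bits
H(B) = H(0.43) = 0.9858 bits

Distribution B (p=0.43) is closer to uniform (p=0.5), so it has higher entropy.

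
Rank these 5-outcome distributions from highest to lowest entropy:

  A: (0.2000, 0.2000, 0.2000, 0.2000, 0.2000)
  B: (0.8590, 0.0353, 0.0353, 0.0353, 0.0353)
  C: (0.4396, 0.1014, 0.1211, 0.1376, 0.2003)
A > C > B

Key insight: Entropy is maximized by uniform distributions and minimized by concentrated distributions.

- Uniform distributions have maximum entropy log₂(5) = 2.3219 bits
- The more "peaked" or concentrated a distribution, the lower its entropy

Entropies:
  H(A) = 2.3219 bits
  H(B) = 0.8689 bits
  H(C) = 2.0832 bits

Ranking: A > C > B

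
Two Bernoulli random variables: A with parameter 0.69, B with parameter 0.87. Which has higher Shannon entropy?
A

For binary distributions, entropy is maximized at p=0.5 and decreases as p moves toward 0 or 1.

H(A) = H(0.69) = 0.8932 bits
H(B) = H(0.87) = 0.5574 bits

Distribution A (p=0.69) is closer to uniform (p=0.5), so it has higher entropy.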